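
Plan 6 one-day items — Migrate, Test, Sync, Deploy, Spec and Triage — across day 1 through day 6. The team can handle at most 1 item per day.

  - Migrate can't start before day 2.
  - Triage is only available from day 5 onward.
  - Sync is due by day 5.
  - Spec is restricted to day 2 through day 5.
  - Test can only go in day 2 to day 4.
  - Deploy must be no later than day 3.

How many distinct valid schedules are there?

36

Splitting on Migrate: it can be day 2 (5), day 3 (5), day 4 (6), day 5 (10), day 6 (10). Listing each branch's schedules as (Test, Sync, Deploy, Spec, Triage) by day number:
Migrate=day 2: (3,4,1,5,6) (3,5,1,4,6) (4,1,3,5,6) (4,3,1,5,6) (4,5,1,3,6) — 5.
Migrate=day 3: (2,4,1,5,6) (2,5,1,4,6) (4,1,2,5,6) (4,2,1,5,6) (4,5,1,2,6) — 5.
Migrate=day 4: (2,1,3,5,6) (2,3,1,5,6) (2,5,1,3,6) (3,1,2,5,6) (3,2,1,5,6) (3,5,1,2,6) — 6.
Migrate=day 5: (2,1,3,4,6) (2,3,1,4,6) (2,4,1,3,6) (3,1,2,4,6) (3,2,1,4,6) (3,4,1,2,6) (4,1,2,3,6) (4,1,3,2,6) (4,2,1,3,6) (4,3,1,2,6) — 10.
Migrate=day 6: (2,1,3,4,5) (2,3,1,4,5) (2,4,1,3,5) (3,1,2,4,5) (3,2,1,4,5) (3,4,1,2,5) (4,1,2,3,5) (4,1,3,2,5) (4,2,1,3,5) (4,3,1,2,5) — 10.
Summing: 5 + 5 + 6 + 10 + 10 = 36.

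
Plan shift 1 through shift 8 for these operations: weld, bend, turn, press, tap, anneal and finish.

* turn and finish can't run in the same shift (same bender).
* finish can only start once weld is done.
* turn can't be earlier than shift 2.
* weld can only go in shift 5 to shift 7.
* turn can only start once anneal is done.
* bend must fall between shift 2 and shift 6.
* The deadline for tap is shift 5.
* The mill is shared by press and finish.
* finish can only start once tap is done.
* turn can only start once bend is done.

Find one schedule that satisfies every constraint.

weld in shift 5, tap in shift 1, bend in shift 2, turn in shift 3, press in shift 1, anneal in shift 1, finish in shift 6

Checking: bend(shift 2) before turn(shift 3); anneal(shift 1) before turn(shift 3); weld(shift 5) before finish(shift 6); tap(shift 1) before finish(shift 6); turn(shift 3) != finish(shift 6); press(shift 1) != finish(shift 6); turn=shift 3 in [shift 2,shift 8]; bend=shift 2 in [shift 2,shift 6]; weld=shift 5 in [shift 5,shift 7]; tap=shift 1 in [shift 1,shift 5].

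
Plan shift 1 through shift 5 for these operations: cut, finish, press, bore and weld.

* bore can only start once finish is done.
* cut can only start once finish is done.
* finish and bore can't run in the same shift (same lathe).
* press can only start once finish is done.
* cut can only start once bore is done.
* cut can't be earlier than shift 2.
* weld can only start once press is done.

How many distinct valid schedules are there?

46

Splitting on cut: it can be shift 3 (6), shift 4 (15), shift 5 (25). Listing each branch's schedules as (finish, press, bore, weld) by shift number:
cut=shift 3: (1,2,2,3) (1,2,2,4) (1,2,2,5) (1,3,2,4) (1,3,2,5) (1,4,2,5) — 6.
cut=shift 4: (1,2,2,3) (1,2,2,4) (1,2,2,5) (1,2,3,3) (1,2,3,4) (1,2,3,5) (1,3,2,4) (1,3,2,5) (1,3,3,4) (1,3,3,5) (1,4,2,5) (1,4,3,5) (2,3,3,4) (2,3,3,5) (2,4,3,5) — 15.
cut=shift 5: (1,2,2,3) (1,2,2,4) (1,2,2,5) (1,2,3,3) (1,2,3,4) (1,2,3,5) (1,2,4,3) (1,2,4,4) (1,2,4,5) (1,3,2,4) (1,3,2,5) (1,3,3,4) (1,3,3,5) (1,3,4,4) (1,3,4,5) (1,4,2,5) (1,4,3,5) (1,4,4,5) (2,3,3,4) (2,3,3,5) (2,3,4,4) (2,3,4,5) (2,4,3,5) (2,4,4,5) (3,4,4,5) — 25.
Summing: 6 + 15 + 25 = 46.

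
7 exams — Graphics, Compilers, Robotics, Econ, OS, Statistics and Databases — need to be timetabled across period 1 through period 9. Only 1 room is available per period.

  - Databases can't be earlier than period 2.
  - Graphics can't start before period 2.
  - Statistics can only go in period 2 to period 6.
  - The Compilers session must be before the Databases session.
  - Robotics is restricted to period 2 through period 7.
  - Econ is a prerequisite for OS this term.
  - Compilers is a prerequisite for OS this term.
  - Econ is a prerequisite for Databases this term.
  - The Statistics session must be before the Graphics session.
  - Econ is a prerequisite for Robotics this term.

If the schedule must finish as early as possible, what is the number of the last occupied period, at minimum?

The precedence chain requires at least 2 distinct periods.
With at most 1 per period and 7 exams, at least 7 periods are needed.
Propagating the time windows through the other constraints, Graphics can't land before period 3, so the schedule must run through at least period 3.
7 works (last occupied period: period 7): for example Robotics -> period 6, Statistics -> period 2, OS -> period 7, Databases -> period 4, Graphics -> period 5, Econ -> period 1, Compilers -> period 3.

7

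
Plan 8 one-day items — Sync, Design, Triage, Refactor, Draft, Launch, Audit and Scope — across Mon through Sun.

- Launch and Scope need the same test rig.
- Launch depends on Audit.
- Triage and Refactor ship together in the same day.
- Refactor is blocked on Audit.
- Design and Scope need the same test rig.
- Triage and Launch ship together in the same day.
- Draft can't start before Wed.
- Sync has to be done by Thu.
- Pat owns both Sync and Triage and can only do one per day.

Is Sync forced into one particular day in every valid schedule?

No

Sync can be Mon (e.g. Draft in Wed; Audit in Mon; Design in Mon; Refactor in Tue; Sync in Mon; Scope in Wed; Triage in Tue; Launch in Tue) or Tue (e.g. Launch -> Wed; Scope -> Tue; Sync -> Tue; Audit -> Mon; Draft -> Wed; Design -> Mon; Refactor -> Wed; Triage -> Wed).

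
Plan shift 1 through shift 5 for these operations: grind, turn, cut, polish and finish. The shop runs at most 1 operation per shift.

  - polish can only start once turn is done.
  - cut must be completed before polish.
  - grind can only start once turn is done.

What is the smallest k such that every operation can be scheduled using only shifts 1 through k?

The precedence chain requires at least 2 distinct shifts.
With at most 1 per shift and 5 operations, at least 5 shifts are needed.
5 works (last occupied shift: shift 5): for example finish -> shift 5; cut -> shift 2; grind -> shift 4; polish -> shift 3; turn -> shift 1.

5 shifts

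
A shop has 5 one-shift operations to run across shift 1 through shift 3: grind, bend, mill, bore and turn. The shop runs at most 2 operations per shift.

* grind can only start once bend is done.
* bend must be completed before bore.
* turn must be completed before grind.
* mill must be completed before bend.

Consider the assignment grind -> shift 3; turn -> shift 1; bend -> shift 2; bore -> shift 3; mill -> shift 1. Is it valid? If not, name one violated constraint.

turn must be completed before grind — holds.
bend must be completed before bore — holds.
grind can only start once bend is done — holds.
The shop runs at most 2 operations per shift — holds.
mill must be completed before bend — holds.

Yes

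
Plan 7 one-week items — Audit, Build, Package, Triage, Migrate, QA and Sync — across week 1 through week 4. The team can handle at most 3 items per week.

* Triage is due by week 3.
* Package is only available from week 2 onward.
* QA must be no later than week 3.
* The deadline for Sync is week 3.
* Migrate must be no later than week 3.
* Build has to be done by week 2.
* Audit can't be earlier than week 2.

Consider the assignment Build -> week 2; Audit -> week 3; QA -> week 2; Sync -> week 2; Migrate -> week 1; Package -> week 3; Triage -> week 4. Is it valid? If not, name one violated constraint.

The deadline for Sync is week 3 — holds.
Package is only available from week 2 onward — holds.
QA must be no later than week 3 — holds.
Build has to be done by week 2 — holds.
Migrate must be no later than week 3 — holds.
Audit can't be earlier than week 2 — holds.
The team can handle at most 3 items per week — holds.
Triage is due by week 3 — violated.

Invalid. Triage is due by week 3.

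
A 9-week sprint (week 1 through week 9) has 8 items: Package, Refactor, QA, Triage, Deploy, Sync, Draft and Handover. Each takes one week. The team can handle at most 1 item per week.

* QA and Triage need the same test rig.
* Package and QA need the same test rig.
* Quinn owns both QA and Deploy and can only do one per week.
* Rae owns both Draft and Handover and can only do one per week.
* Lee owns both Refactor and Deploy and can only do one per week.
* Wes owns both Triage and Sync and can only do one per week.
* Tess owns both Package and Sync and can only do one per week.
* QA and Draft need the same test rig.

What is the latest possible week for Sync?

week 9

Sync at week 9 is achievable: Handover -> week 7; Triage -> week 4; QA -> week 3; Deploy -> week 5; Refactor -> week 2; Package -> week 1; Draft -> week 6; Sync -> week 9.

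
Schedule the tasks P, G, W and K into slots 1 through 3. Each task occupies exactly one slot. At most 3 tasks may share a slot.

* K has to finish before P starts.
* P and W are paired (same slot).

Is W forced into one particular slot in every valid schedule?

No

W can be 2 (e.g. W -> 2; P -> 2; G -> 1; K -> 1) or 3 (e.g. G in 1, P in 3, W in 3, K in 1).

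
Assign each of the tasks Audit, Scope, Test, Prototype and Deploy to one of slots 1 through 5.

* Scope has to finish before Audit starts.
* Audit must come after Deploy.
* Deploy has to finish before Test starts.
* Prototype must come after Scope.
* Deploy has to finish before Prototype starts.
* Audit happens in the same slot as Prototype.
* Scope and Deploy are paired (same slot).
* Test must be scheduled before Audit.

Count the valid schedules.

10

Splitting on Audit: it can be 3 (1), 4 (3), 5 (6). Listing each branch's schedules as (Scope, Test, Prototype, Deploy):
Audit=3: (1,2,3,1) — 1.
Audit=4: (1,2,4,1) (1,3,4,1) (2,3,4,2) — 3.
Audit=5: (1,2,5,1) (1,3,5,1) (1,4,5,1) (2,3,5,2) (2,4,5,2) (3,4,5,3) — 6.
Summing: 1 + 3 + 6 = 10.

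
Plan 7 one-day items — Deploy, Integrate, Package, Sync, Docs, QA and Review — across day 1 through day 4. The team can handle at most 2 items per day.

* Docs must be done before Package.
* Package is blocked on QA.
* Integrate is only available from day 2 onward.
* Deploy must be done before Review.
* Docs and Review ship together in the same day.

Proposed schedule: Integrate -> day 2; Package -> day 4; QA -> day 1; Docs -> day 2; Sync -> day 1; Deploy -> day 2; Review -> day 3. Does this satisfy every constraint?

Integrate is only available from day 2 onward — holds.
Docs and Review ship together in the same day — violated.
Docs must be done before Package — holds.
The team can handle at most 2 items per day — violated.
Package is blocked on QA — holds.
Deploy must be done before Review — holds.

No. The team can handle at most 2 items per day is not satisfied.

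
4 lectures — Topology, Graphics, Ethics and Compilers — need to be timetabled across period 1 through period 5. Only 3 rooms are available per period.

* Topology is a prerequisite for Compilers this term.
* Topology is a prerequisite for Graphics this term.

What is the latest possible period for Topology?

Downstream work caps Topology at period 4.
Topology at period 4 is achievable: Topology -> period 4; Ethics -> period 1; Graphics -> period 5; Compilers -> period 5.

period 4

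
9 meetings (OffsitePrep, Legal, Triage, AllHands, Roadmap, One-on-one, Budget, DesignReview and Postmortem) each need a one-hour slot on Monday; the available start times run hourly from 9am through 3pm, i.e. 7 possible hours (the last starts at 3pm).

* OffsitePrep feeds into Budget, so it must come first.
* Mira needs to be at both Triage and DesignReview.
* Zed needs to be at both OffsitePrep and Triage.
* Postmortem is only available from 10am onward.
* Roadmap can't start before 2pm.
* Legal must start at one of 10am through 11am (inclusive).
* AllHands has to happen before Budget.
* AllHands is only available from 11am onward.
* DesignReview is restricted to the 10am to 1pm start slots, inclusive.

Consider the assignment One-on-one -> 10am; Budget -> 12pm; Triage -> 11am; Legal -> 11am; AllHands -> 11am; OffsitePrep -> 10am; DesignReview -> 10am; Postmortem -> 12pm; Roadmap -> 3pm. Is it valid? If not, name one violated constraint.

Yes

Mira needs to be at both Triage and DesignReview — holds.
AllHands is only available from 11am onward — holds.
Postmortem is only available from 10am onward — holds.
DesignReview is restricted to the 10am to 1pm start slots, inclusive — holds.
OffsitePrep feeds into Budget, so it must come first — holds.
AllHands has to happen before Budget — holds.
Zed needs to be at both OffsitePrep and Triage — holds.
Legal must start at one of 10am through 11am (inclusive) — holds.
Roadmap can't start before 2pm — holds.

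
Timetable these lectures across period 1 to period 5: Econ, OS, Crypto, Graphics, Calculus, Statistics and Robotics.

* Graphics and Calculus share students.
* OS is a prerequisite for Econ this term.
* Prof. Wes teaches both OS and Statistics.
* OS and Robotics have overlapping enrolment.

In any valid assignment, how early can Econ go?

period 2

Precedence pushes Econ to at least period 2.
Econ at period 2 is achievable: Robotics=period 2, Calculus=period 2, Statistics=period 2, OS=period 1, Crypto=period 1, Graphics=period 1, Econ=period 2.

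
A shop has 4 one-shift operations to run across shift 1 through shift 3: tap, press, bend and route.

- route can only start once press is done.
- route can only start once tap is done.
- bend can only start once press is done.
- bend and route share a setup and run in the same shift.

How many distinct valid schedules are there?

5

Splitting on tap: it can be shift 1 (3), shift 2 (2). Listing each branch's schedules as (press, bend, route) by shift number:
tap=shift 1: (1,2,2) (1,3,3) (2,3,3) — 3.
tap=shift 2: (1,3,3) (2,3,3) — 2.
Summing: 3 + 2 = 5.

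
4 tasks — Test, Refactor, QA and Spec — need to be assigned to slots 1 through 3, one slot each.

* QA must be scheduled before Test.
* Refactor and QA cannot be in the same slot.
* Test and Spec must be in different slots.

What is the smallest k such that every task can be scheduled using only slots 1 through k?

The precedence chain requires at least 2 distinct slots.
2 works (last occupied slot: 2): for example Spec -> 1; QA -> 1; Refactor -> 2; Test -> 2.

2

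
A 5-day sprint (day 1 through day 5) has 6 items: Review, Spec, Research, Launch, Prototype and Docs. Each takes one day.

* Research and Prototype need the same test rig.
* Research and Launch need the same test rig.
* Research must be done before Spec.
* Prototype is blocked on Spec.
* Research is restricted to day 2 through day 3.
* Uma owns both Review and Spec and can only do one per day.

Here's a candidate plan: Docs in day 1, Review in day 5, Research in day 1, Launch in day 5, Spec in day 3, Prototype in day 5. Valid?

No — it violates: Research is restricted to day 2 through day 3

Research is restricted to day 2 through day 3 — violated.
Prototype is blocked on Spec — holds.
Research and Launch need the same test rig — holds.
Uma owns both Review and Spec and can only do one per day — holds.
Research and Prototype need the same test rig — holds.
Research must be done before Spec — holds.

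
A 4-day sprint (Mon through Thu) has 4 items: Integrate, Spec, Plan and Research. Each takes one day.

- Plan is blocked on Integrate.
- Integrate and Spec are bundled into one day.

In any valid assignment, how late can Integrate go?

Downstream work caps Integrate at Wed.
Integrate at Wed is achievable: Research in Mon, Integrate in Wed, Spec in Wed, Plan in Thu.

Wed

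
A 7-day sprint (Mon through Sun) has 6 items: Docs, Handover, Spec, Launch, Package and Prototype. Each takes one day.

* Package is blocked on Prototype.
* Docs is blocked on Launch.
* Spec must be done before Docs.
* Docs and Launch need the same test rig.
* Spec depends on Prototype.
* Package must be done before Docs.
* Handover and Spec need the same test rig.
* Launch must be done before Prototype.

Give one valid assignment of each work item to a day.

Launch=Mon; Handover=Mon; Prototype=Tue; Package=Wed; Spec=Wed; Docs=Thu

Checking: Spec(Wed) before Docs(Thu); Launch(Mon) before Prototype(Tue); Prototype(Tue) before Spec(Wed); Package(Wed) before Docs(Thu); Prototype(Tue) before Package(Wed); Launch(Mon) before Docs(Thu); Handover(Mon) != Spec(Wed); Docs(Thu) != Launch(Mon).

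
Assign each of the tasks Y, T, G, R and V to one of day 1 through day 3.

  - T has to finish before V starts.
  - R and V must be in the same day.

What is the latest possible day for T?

day 2

Downstream work caps T at day 2.
T at day 2 is achievable: V=day 3; G=day 1; T=day 2; R=day 3; Y=day 1.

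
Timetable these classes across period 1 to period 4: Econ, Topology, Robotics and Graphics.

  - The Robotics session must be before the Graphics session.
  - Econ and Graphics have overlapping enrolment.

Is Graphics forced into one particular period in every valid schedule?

Graphics can be period 2 (e.g. Topology -> period 1, Robotics -> period 1, Graphics -> period 2, Econ -> period 1) or period 3 (e.g. Robotics in period 1; Graphics in period 3; Topology in period 1; Econ in period 1).

No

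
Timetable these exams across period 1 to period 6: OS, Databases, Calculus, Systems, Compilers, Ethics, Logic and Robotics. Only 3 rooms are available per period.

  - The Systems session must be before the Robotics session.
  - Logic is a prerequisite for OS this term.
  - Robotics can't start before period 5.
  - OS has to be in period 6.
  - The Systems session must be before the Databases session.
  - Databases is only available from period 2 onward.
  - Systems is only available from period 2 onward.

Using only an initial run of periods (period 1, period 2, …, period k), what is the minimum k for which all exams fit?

The precedence chain requires at least 2 distinct periods.
With at most 3 per period and 8 exams, at least 3 periods are needed.
OS can't be placed before period 6, so the schedule must run through at least period 6.
6 works (last occupied period: period 6): for example Databases=period 3; Ethics=period 2; Logic=period 1; Robotics=period 5; Compilers=period 1; Systems=period 2; Calculus=period 1; OS=period 6.

6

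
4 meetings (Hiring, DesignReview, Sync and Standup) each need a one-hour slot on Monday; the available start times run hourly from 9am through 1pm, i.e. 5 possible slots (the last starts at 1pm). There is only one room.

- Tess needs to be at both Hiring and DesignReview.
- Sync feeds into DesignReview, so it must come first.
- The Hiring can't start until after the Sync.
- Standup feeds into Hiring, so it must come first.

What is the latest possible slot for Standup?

12pm

Downstream work caps Standup at 12pm.
Standup at 12pm is achievable: Standup in 12pm; Hiring in 1pm; Sync in 9am; DesignReview in 10am.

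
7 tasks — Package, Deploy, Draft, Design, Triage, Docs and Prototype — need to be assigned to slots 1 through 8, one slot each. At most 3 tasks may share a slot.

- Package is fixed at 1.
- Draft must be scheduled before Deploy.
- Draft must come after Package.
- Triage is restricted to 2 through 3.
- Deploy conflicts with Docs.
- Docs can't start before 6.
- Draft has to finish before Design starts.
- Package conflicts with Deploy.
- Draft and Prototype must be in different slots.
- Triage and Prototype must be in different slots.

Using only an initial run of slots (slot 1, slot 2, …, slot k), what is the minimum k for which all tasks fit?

6

The precedence chain requires at least 3 distinct slots.
With at most 3 per slot and 7 tasks, at least 3 slots are needed.
Docs can't be placed before 6, so the schedule must run through at least slot 6.
6 works (last occupied slot: 6): for example Design -> 3, Deploy -> 3, Docs -> 6, Draft -> 2, Package -> 1, Triage -> 2, Prototype -> 1.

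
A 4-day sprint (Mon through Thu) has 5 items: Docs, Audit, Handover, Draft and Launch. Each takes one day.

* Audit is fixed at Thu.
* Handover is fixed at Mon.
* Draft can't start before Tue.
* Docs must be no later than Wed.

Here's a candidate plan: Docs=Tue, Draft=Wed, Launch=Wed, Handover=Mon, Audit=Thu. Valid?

Yes

Handover is fixed at Mon — holds.
Docs must be no later than Wed — holds.
Draft can't start before Tue — holds.
Audit is fixed at Thu — holds.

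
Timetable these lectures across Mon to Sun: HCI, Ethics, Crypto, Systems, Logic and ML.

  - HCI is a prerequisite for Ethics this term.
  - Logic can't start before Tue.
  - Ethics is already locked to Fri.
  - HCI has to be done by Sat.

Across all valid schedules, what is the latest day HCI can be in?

HCI's own window allows nothing later than Sat; downstream work caps HCI at Thu.
HCI at Thu is achievable: Crypto -> Mon, ML -> Mon, HCI -> Thu, Systems -> Mon, Ethics -> Fri, Logic -> Tue.

Thu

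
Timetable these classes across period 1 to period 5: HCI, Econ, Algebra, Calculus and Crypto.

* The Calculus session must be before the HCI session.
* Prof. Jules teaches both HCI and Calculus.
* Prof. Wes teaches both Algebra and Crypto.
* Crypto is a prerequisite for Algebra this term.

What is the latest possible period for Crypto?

period 4

Downstream work caps Crypto at period 4.
Crypto at period 4 is achievable: Crypto in period 4, Calculus in period 1, Econ in period 1, HCI in period 2, Algebra in period 5.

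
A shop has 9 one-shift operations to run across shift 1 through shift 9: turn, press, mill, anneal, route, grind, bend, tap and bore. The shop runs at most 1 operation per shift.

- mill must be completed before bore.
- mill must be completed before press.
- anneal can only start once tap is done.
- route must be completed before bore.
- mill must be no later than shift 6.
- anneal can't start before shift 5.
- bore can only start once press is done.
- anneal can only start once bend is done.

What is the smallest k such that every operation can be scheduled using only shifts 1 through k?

9 shifts

The precedence chain requires at least 3 distinct shifts.
With at most 1 per shift and 9 operations, at least 9 shifts are needed.
anneal can't be placed before shift 5, so the schedule must run through at least shift 5.
9 works (last occupied shift: shift 9): for example anneal in shift 5, mill in shift 1, tap in shift 4, route in shift 6, turn in shift 8, grind in shift 9, bend in shift 3, press in shift 2, bore in shift 7.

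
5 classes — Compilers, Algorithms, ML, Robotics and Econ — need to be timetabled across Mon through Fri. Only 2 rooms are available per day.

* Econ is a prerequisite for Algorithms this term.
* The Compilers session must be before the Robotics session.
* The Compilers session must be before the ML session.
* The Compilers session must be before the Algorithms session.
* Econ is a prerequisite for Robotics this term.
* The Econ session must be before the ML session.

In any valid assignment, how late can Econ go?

Downstream work caps Econ at Thu.
Econ at Wed is achievable: ML=Thu, Compilers=Mon, Robotics=Fri, Algorithms=Thu, Econ=Wed.
Nothing later works — the capacity limit rule out every day after Wed.

Wed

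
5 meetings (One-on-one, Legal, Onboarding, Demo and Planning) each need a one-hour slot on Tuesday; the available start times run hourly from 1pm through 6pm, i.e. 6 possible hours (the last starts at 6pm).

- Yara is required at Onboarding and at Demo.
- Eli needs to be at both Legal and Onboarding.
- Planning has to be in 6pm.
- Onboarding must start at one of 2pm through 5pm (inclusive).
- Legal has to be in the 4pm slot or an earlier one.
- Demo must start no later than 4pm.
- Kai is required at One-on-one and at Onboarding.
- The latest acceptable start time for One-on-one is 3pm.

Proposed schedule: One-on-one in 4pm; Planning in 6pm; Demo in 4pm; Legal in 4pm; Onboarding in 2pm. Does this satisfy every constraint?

Invalid. The latest acceptable start time for One-on-one is 3pm.

The latest acceptable start time for One-on-one is 3pm — violated.
Demo must start no later than 4pm — holds.
Onboarding must start at one of 2pm through 5pm (inclusive) — holds.
Kai is required at One-on-one and at Onboarding — holds.
Legal has to be in the 4pm slot or an earlier one — holds.
Eli needs to be at both Legal and Onboarding — holds.
Yara is required at Onboarding and at Demo — holds.
Planning has to be in 6pm — holds.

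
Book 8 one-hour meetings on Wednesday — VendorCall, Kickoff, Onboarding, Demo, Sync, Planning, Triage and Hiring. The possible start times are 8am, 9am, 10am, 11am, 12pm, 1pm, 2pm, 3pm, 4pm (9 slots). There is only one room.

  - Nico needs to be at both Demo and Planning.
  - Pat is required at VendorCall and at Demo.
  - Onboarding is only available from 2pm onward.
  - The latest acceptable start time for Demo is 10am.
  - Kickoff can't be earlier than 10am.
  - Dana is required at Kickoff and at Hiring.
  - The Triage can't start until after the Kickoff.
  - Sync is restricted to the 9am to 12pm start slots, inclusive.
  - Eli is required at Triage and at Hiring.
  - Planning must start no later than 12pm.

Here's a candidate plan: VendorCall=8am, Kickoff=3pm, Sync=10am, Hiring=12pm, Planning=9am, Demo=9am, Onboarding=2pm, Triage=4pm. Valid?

Planning must start no later than 12pm — holds.
Onboarding is only available from 2pm onward — holds.
Pat is required at VendorCall and at Demo — holds.
Kickoff can't be earlier than 10am — holds.
Sync is restricted to the 9am to 12pm start slots, inclusive — holds.
The Triage can't start until after the Kickoff — holds.
Eli is required at Triage and at Hiring — holds.
There is only one room — violated.
The latest acceptable start time for Demo is 10am — holds.
Nico needs to be at both Demo and Planning — violated.
Dana is required at Kickoff and at Hiring — holds.

No. Nico needs to be at both Demo and Planning is not satisfied.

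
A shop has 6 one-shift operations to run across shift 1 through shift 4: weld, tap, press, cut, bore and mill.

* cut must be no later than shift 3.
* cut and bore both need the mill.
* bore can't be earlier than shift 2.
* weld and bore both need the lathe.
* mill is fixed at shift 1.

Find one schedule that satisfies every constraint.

bore=shift 2, press=shift 1, weld=shift 1, mill=shift 1, tap=shift 1, cut=shift 1

Checking: cut(shift 1) != bore(shift 2); weld(shift 1) != bore(shift 2); mill=shift 1 in [shift 1,shift 1]; bore=shift 2 in [shift 2,shift 4]; cut=shift 1 in [shift 1,shift 3].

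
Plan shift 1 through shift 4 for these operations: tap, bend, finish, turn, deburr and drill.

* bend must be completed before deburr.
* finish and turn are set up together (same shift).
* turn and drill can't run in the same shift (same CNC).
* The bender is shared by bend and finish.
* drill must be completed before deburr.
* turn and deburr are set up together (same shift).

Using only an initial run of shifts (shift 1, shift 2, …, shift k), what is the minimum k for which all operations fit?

The precedence chain requires at least 2 distinct shifts.
2 works (last occupied shift: shift 2): for example drill in shift 1, turn in shift 2, bend in shift 1, deburr in shift 2, tap in shift 1, finish in shift 2.

2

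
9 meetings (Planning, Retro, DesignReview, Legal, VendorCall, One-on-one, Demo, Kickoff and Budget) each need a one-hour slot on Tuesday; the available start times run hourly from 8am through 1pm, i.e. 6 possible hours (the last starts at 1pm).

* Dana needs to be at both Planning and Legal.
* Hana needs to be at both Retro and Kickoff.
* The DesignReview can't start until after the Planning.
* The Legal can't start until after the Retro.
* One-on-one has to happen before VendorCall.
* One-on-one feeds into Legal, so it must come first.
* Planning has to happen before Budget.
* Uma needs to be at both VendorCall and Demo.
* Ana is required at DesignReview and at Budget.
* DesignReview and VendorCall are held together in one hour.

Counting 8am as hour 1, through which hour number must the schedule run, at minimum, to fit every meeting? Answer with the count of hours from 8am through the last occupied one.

The precedence chain requires at least 2 distinct hours.
Could 2 hours be enough, i.e. nothing placed later than 9am? No: DesignReview must come after Planning (at 8am or later) → {9am}; Planning must come before DesignReview (at 9am or earlier) → {8am}; Budget must come after Planning (at 8am or later) → {9am}; Budget can't share with DesignReview (9am) → nothing is left.
So 2 hours is not enough.
3 works (last occupied hour: 10am): for example Budget -> 10am; DesignReview -> 9am; One-on-one -> 8am; Kickoff -> 9am; VendorCall -> 9am; Demo -> 8am; Planning -> 8am; Legal -> 9am; Retro -> 8am.

3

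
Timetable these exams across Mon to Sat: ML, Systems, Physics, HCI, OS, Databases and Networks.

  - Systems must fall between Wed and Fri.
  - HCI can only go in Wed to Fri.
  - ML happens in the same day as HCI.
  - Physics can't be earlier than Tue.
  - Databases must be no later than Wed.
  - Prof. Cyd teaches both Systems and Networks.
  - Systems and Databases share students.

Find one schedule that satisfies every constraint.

HCI in Wed, Networks in Mon, ML in Wed, Databases in Mon, OS in Mon, Physics in Tue, Systems in Wed

Checking: Systems(Wed) != Networks(Mon); Systems(Wed) != Databases(Mon); ML = HCI = Wed; Systems=Wed in [Wed,Fri]; Physics=Tue in [Tue,Sat]; Databases=Mon in [Mon,Wed]; HCI=Wed in [Wed,Fri].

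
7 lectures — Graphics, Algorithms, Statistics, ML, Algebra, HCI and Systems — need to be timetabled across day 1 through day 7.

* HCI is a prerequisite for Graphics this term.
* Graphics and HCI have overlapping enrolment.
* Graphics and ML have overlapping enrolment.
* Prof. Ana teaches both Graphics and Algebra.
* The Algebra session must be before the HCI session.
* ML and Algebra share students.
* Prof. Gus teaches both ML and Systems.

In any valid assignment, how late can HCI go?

Precedence pushes HCI to at least day 2; downstream work caps HCI at day 6.
HCI at day 6 is achievable: Algorithms=day 1, Statistics=day 1, Graphics=day 7, HCI=day 6, Algebra=day 1, Systems=day 1, ML=day 2.

day 6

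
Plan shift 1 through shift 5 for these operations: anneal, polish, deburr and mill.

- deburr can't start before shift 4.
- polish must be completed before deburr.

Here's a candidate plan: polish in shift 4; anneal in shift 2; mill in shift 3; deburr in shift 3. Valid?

polish must be completed before deburr — violated.
deburr can't start before shift 4 — violated.

No — it violates: deburr can't start before shift 4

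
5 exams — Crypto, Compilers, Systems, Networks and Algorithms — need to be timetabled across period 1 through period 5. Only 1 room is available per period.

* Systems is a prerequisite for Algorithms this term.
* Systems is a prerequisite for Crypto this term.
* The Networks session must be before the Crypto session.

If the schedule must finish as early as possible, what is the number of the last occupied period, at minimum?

period 5

The precedence chain requires at least 2 distinct periods.
With at most 1 per period and 5 exams, at least 5 periods are needed.
5 works (last occupied period: period 5): for example Compilers -> period 5, Crypto -> period 3, Networks -> period 2, Algorithms -> period 4, Systems -> period 1.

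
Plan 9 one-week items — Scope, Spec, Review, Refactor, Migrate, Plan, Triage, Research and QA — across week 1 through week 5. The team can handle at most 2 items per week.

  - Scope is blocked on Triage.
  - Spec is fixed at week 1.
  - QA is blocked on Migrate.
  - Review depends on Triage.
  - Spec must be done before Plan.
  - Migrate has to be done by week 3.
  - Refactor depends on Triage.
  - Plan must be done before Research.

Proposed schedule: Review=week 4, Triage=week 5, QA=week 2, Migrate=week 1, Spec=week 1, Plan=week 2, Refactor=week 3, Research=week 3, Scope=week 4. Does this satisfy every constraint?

Invalid. Refactor depends on Triage.

Migrate has to be done by week 3 — holds.
Refactor depends on Triage — violated.
Plan must be done before Research — holds.
QA is blocked on Migrate — holds.
Review depends on Triage — violated.
The team can handle at most 2 items per week — holds.
Spec must be done before Plan — holds.
Scope is blocked on Triage — violated.
Spec is fixed at week 1 — holds.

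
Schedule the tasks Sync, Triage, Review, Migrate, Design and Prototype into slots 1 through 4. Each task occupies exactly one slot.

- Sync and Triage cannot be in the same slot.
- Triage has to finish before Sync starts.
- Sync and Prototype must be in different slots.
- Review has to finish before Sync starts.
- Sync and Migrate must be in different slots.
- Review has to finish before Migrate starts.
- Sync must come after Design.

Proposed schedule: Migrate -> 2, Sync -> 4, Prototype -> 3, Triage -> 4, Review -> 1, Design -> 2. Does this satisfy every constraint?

No. Sync and Triage cannot be in the same slot is not satisfied.

Sync and Triage cannot be in the same slot — violated.
Triage has to finish before Sync starts — violated.
Sync must come after Design — holds.
Sync and Migrate must be in different slots — holds.
Review has to finish before Sync starts — holds.
Review has to finish before Migrate starts — holds.
Sync and Prototype must be in different slots — holds.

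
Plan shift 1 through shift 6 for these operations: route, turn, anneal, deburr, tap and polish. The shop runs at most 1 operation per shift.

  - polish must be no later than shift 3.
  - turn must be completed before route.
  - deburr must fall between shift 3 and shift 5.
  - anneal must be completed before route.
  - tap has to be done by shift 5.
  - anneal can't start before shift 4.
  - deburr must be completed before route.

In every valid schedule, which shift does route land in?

shift 6

Precedence pushes route to at least shift 5.
So route is pinned to shift 6.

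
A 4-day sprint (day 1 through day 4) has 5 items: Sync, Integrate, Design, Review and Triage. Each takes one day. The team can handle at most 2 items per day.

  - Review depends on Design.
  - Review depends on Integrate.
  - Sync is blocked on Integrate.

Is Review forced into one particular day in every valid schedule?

Review can be day 2 (e.g. Integrate=day 1, Design=day 1, Triage=day 3, Sync=day 2, Review=day 2) or day 3 (e.g. Review -> day 3; Design -> day 1; Integrate -> day 1; Sync -> day 2; Triage -> day 2).

No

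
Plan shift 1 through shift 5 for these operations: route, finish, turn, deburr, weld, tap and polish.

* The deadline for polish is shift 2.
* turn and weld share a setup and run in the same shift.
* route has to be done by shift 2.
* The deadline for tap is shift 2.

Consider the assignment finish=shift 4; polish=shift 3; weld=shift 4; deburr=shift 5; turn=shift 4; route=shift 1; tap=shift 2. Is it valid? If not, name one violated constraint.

No — it violates: The deadline for polish is shift 2

The deadline for polish is shift 2 — violated.
route has to be done by shift 2 — holds.
turn and weld share a setup and run in the same shift — holds.
The deadline for tap is shift 2 — holds.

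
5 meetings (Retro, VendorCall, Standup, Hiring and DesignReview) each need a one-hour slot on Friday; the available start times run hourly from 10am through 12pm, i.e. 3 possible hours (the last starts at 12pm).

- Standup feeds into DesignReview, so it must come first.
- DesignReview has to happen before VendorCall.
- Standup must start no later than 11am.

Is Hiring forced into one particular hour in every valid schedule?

No

Hiring can be 10am (e.g. Retro in 10am, DesignReview in 11am, Standup in 10am, Hiring in 10am, VendorCall in 12pm) or 11am (e.g. Retro in 10am; Hiring in 11am; VendorCall in 12pm; DesignReview in 11am; Standup in 10am).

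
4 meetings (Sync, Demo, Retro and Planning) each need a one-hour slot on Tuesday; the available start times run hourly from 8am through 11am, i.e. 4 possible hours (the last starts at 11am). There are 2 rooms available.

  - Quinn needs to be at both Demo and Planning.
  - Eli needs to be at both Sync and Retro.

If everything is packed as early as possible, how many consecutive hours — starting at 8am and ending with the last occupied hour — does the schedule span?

With at most 2 per hour and 4 meetings, at least 2 hours are needed.
2 works (last occupied hour: 9am): for example Sync in 8am, Planning in 9am, Demo in 8am, Retro in 9am.

2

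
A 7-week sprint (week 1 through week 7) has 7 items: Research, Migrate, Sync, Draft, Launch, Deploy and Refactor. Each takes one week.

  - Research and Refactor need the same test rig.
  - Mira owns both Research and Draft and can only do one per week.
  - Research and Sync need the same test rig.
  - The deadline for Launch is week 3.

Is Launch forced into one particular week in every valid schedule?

Launch can be week 1 (e.g. Sync in week 2, Research in week 1, Launch in week 1, Deploy in week 1, Migrate in week 1, Draft in week 2, Refactor in week 2) or week 2 (e.g. Deploy -> week 1; Migrate -> week 1; Refactor -> week 2; Draft -> week 2; Sync -> week 2; Launch -> week 2; Research -> week 1).

No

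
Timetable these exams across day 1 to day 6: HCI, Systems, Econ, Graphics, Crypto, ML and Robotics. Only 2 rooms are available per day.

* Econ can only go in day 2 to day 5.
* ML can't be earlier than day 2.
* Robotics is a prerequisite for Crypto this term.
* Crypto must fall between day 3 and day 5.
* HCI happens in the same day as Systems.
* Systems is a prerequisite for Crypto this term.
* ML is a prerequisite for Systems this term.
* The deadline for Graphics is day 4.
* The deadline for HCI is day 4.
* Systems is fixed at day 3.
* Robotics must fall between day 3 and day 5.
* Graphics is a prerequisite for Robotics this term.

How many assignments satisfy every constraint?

5

Splitting on Econ: it can be day 2 (1), day 4 (2), day 5 (2). Listing each branch's schedules as (HCI, Systems, Graphics, Crypto, ML, Robotics) by day number:
Econ=day 2: (3,3,1,5,2,4) — 1.
Econ=day 4: (3,3,1,5,2,4) (3,3,2,5,2,4) — 2.
Econ=day 5: (3,3,1,5,2,4) (3,3,2,5,2,4) — 2.
Summing: 1 + 2 + 2 = 5.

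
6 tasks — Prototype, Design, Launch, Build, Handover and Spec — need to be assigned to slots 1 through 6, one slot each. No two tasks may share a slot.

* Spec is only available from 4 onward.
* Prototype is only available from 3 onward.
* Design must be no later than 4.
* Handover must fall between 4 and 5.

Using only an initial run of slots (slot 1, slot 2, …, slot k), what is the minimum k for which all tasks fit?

With at most 1 per slot and 6 tasks, at least 6 slots are needed.
Handover can't be placed before 4, so the schedule must run through at least slot 4.
6 works (last occupied slot: 6): for example Launch=2; Build=6; Prototype=3; Design=1; Spec=5; Handover=4.

6 slots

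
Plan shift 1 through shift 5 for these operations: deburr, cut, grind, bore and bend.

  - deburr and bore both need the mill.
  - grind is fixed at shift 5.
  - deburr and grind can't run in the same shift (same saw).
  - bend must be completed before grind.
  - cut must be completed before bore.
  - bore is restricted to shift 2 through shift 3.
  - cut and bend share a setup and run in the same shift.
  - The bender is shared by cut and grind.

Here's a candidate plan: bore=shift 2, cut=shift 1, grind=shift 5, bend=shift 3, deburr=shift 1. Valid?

The bender is shared by cut and grind — holds.
bend must be completed before grind — holds.
cut and bend share a setup and run in the same shift — violated.
bore is restricted to shift 2 through shift 3 — holds.
deburr and bore both need the mill — holds.
grind is fixed at shift 5 — holds.
cut must be completed before bore — holds.
deburr and grind can't run in the same shift (same saw) — holds.

Invalid. cut and bend share a setup and run in the same shift.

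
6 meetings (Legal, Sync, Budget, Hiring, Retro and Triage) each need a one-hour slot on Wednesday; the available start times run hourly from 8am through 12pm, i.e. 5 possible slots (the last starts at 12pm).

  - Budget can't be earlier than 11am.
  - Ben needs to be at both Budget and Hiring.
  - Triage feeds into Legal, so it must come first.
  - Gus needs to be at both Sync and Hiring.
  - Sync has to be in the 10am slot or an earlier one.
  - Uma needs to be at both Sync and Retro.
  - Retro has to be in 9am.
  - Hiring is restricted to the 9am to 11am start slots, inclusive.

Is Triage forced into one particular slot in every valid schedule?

No

Triage can be 8am (e.g. Legal in 9am; Sync in 8am; Retro in 9am; Triage in 8am; Budget in 11am; Hiring in 9am) or 9am (e.g. Legal -> 10am, Budget -> 11am, Triage -> 9am, Sync -> 8am, Hiring -> 9am, Retro -> 9am).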